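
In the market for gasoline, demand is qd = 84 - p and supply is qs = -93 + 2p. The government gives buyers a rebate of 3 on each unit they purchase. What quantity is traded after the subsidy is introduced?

q' = 27

Pre-subsidy: 84 - p = -93 + 2p gives p* = 59, q* = 25.
With the rebate, buyers effectively pay pb = ps − 3, where ps is the price sellers receive.
Demand in terms of ps becomes qd = 84 − 1(ps − 3) = 87 - ps. Setting this equal to supply: 87 - ps = -93 + 2ps, so ps = 60.
Buyers pay pb = 60 − 3 = 57; q' = -93 + 2·60 = 27.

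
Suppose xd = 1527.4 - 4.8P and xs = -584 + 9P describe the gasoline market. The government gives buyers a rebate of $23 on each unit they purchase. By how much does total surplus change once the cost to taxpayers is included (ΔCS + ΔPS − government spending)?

Net change in total surplus = -$828

Pre-subsidy: 1527.4 - 4.8P = -584 + 9P gives P* = 153, x* = 793.
With the rebate, buyers effectively pay Pb = Ps − 23, where Ps is the price sellers receive.
Demand in terms of Ps becomes xd = 1527.4 − 4.8(Ps − 23) = 1637.8 - 4.8Ps. Setting this equal to supply: 1637.8 - 4.8Ps = -584 + 9Ps, so Ps = 161.
Buyers pay Pb = 161 − 23 = 138; x' = -584 + 9·161 = 865.
ΔCS = ½(793 + 865)(153 − 138) = 12435; ΔPS = ½(793 + 865)(161 − 153) = 6632.
Government spending = 23 × 865 = 19895.
Net change = 12435 + 6632 − 19895 = -828. The loss equals the DWL triangle ½·23·72.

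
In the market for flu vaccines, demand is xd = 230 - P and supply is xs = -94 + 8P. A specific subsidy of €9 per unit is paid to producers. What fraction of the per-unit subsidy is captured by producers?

Producer share = 1/9

Pre-subsidy: 230 - P = -94 + 8P gives P* = 36, x* = 194.
With the subsidy, sellers receive Ps = Pb + 9 for each unit, where Pb is the price buyers pay.
Supply in terms of Pb becomes xs = -94 + 8(Pb + 9) = -22 + 8Pb. Setting this equal to demand: 230 - Pb = -22 + 8Pb, so Pb = 28.
Sellers receive Ps = 28 + 9 = 37; x' = 230 − 1·28 = 202.
Buyers' price falls by P* − Pb = 36 − 28 = 8; sellers' price rises by Ps − P* = 37 − 36 = 1.
So producers capture 1/9 = 1/9 of each unit of subsidy.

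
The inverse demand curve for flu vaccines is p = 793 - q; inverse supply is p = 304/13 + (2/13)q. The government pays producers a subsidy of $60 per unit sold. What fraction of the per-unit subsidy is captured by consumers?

Consumer share = 13/15

Pre-subsidy: 793 - q = 304/13 + (2/13)q gives q* = 667 and p* = 126.
With the subsidy, sellers receive ps = pb + 60 for each unit, where pb is the price buyers pay.
On the curves, pb = 793 - q and ps = 304/13 + (2/13)q; the wedge ps − pb = 60 gives 304/13 + (2/13)q − (793 - q) = 60, so q' = 719.
Then pb = 793 − 1·719 = 74 and ps = 304/13 + (2/13)·719 = 134.
Buyers' price falls by p* − pb = 126 − 74 = 52; sellers' price rises by ps − p* = 134 − 126 = 8.
So consumers capture 52/60 = 13/15 of each unit of subsidy.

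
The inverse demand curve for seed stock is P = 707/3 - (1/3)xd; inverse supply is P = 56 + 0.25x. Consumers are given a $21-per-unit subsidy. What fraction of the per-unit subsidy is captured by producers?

Pre-subsidy: 707/3 - (1/3)x = 56 + 0.25x gives x* = 308 and P* = 133.
With the rebate, buyers effectively pay Pb = Ps − 21, where Ps is the price sellers receive.
On the curves, Pb = 707/3 - (1/3)x and Ps = 56 + 0.25x; the wedge Ps − Pb = 21 gives 56 + 0.25x − (707/3 - (1/3)x) = 21, so x' = 344.
Then Pb = 707/3 − (1/3)·344 = 121 and Ps = 56 + 0.25·344 = 142.
Buyers' price falls by P* − Pb = 133 − 121 = 12; sellers' price rises by Ps − P* = 142 − 133 = 9.
So producers capture 9/21 = 3/7 of each unit of subsidy.

Producer share = 3/7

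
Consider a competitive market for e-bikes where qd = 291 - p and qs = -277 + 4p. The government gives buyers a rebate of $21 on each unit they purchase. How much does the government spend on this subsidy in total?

Government cost = $4078.2

Pre-subsidy: 291 - p = -277 + 4p gives p* = 113.6, q* = 177.4.
With the rebate, buyers effectively pay pb = ps − 21, where ps is the price sellers receive.
Demand in terms of ps becomes qd = 291 − 1(ps − 21) = 312 - ps. Setting this equal to supply: 312 - ps = -277 + 4ps, so ps = 117.8.
Buyers pay pb = 117.8 − 21 = 96.8; q' = -277 + 4·117.8 = 194.2.
Government outlay = subsidy × quantity = 21 × 194.2 = 4078.2.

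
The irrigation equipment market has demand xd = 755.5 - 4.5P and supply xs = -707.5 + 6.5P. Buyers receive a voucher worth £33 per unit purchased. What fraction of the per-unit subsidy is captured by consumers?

Pre-subsidy: 755.5 - 4.5P = -707.5 + 6.5P gives P* = 133, x* = 157.
With the rebate, buyers effectively pay Pb = Ps − 33, where Ps is the price sellers receive.
Demand in terms of Ps becomes xd = 755.5 − 4.5(Ps − 33) = 904 - 4.5Ps. Setting this equal to supply: 904 - 4.5Ps = -707.5 + 6.5Ps, so Ps = 146.5.
Buyers pay Pb = 146.5 − 33 = 113.5; x' = -707.5 + 6.5·146.5 = 244.75.
Buyers' price falls by P* − Pb = 133 − 113.5 = 19.5; sellers' price rises by Ps − P* = 146.5 − 133 = 13.5.
So consumers capture 19.5/33 = 13/22 of each unit of subsidy.

Consumer share = 13/22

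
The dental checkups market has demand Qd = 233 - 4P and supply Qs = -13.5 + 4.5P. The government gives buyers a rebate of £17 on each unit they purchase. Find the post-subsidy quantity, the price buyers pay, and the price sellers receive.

Pre-subsidy: 233 - 4P = -13.5 + 4.5P gives P* = 29, Q* = 117.
With the rebate, buyers effectively pay Pb = Ps − 17, where Ps is the price sellers receive.
Demand in terms of Ps becomes Qd = 233 − 4(Ps − 17) = 301 - 4Ps. Setting this equal to supply: 301 - 4Ps = -13.5 + 4.5Ps, so Ps = 37.
Buyers pay Pb = 37 − 17 = 20; Q' = -13.5 + 4.5·37 = 153.

Q' = 153; buyers pay £20; sellers receive £37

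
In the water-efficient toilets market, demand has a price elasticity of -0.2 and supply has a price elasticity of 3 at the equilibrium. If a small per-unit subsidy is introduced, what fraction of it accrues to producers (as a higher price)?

For a small subsidy around the equilibrium, the benefit split depends on the relative slopes, which at a point are proportional to the elasticities.
Buyer share = εs/(εs + |εd|) = 3/(3 + 0.2) = 0.9375; seller share = |εd|/(εs + |εd|) = 0.0625.
So producers capture 0.0625 of the subsidy.

Producer share = 0.0625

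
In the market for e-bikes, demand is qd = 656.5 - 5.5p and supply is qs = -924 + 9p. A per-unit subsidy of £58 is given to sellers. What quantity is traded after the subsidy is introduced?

q' = 255

Pre-subsidy: 656.5 - 5.5p = -924 + 9p gives p* = 109, q* = 57.
With the subsidy, sellers receive ps = pb + 58 for each unit, where pb is the price buyers pay.
Supply in terms of pb becomes qs = -924 + 9(pb + 58) = -402 + 9pb. Setting this equal to demand: 656.5 - 5.5pb = -402 + 9pb, so pb = 73.
Sellers receive ps = 73 + 58 = 131; q' = 656.5 − 5.5·73 = 255.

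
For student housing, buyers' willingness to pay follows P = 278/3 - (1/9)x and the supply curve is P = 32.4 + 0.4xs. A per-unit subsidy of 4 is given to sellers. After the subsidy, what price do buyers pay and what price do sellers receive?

Pre-subsidy: 278/3 - (1/9)x = 32.4 + 0.4x gives x* = 2712/23 and P* = 1830/23.
With the subsidy, sellers receive Ps = Pb + 4 for each unit, where Pb is the price buyers pay.
On the curves, Pb = 278/3 - (1/9)x and Ps = 32.4 + 0.4x; the wedge Ps − Pb = 4 gives 32.4 + 0.4x − (278/3 - (1/9)x) = 4, so x' = 2892/23.
Then Pb = 278/3 − (1/9)·(2892/23) = 1810/23 and Ps = 32.4 + 0.4·(2892/23) = 1902/23.

Buyers pay 1810/23; sellers receive 1902/23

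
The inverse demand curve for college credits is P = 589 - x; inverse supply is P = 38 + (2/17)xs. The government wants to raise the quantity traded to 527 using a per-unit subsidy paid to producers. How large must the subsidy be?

Required subsidy s = 38 per unit

At x = 527, from the demand curve buyers pay Pb = 589 − 1·527 = 62; from the supply curve sellers need Ps = 38 + (2/17)·527 = 100.
The subsidy must fill the gap: s = Ps − Pb = 100 − 62 = 38.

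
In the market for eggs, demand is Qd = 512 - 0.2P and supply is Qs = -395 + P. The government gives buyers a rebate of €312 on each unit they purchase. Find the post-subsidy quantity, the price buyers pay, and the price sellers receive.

Q' = 2477/6; buyers pay 2975/6; sellers receive 4847/6

Pre-subsidy: 512 - 0.2P = -395 + P gives P* = 4535/6, Q* = 2165/6.
With the rebate, buyers effectively pay Pb = Ps − 312, where Ps is the price sellers receive.
Demand in terms of Ps becomes Qd = 512 − 0.2(Ps − 312) = 574.4 - 0.2Ps. Setting this equal to supply: 574.4 - 0.2Ps = -395 + Ps, so Ps = 4847/6.
Buyers pay Pb = 4847/6 − 312 = 2975/6; Q' = -395 + 1·(4847/6) = 2477/6.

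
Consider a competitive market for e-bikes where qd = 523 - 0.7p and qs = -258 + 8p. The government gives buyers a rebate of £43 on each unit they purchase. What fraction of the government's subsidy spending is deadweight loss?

DWL / government spending = 602/21221

Pre-subsidy: 523 - 0.7p = -258 + 8p gives p* = 7810/87, q* = 40034/87.
With the rebate, buyers effectively pay pb = ps − 43, where ps is the price sellers receive.
Demand in terms of ps becomes qd = 523 − 0.7(ps − 43) = 553.1 - 0.7ps. Setting this equal to supply: 553.1 - 0.7ps = -258 + 8ps, so ps = 8111/87.
Buyers pay pb = 8111/87 − 43 = 4370/87; q' = -258 + 8·(8111/87) = 42442/87.
ΔCS = ½(40034/87 + 42442/87)(7810/87 − 4370/87) = 543520/29; ΔPS = ½(40034/87 + 42442/87)(8111/87 − 7810/87) = 47558/29.
Government spending = 43 × 42442/87 = 1825006/87.
DWL = ½ × 43 × (42442/87 − 40034/87) = 51772/87; fraction = (51772/87) / (1825006/87) = 602/21221.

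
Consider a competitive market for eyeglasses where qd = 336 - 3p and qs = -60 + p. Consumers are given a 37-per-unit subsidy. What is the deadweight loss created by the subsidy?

Pre-subsidy: 336 - 3p = -60 + p gives p* = 99, q* = 39.
With the rebate, buyers effectively pay pb = ps − 37, where ps is the price sellers receive.
Demand in terms of ps becomes qd = 336 − 3(ps − 37) = 447 - 3ps. Setting this equal to supply: 447 - 3ps = -60 + ps, so ps = 126.75.
Buyers pay pb = 126.75 − 37 = 89.75; q' = -60 + 1·126.75 = 66.75.
The subsidy expands output by 66.75 − 39 = 27.75 past the efficient level; on those units the gap between marginal cost and willingness to pay runs from 0 up to 37.
DWL = ½ × 37 × 27.75 = 513.375.

Deadweight loss = 513.375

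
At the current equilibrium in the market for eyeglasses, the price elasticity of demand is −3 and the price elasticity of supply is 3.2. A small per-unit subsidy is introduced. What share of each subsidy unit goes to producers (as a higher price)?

Producer share = 15/31

For a small subsidy around the equilibrium, the benefit split depends on the relative slopes, which at a point are proportional to the elasticities.
Buyer share = εs/(εs + |εd|) = 3.2/(3.2 + 3) = 16/31; seller share = |εd|/(εs + |εd|) = 15/31.
So producers capture 15/31 of the subsidy.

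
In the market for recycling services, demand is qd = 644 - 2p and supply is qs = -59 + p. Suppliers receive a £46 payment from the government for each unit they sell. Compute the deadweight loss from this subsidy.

Deadweight loss = 2116/3

Pre-subsidy: 644 - 2p = -59 + p gives p* = 703/3, q* = 526/3.
With the subsidy, sellers receive ps = pb + 46 for each unit, where pb is the price buyers pay.
Supply in terms of pb becomes qs = -59 + 1(pb + 46) = -13 + pb. Setting this equal to demand: 644 - 2pb = -13 + pb, so pb = 219.
Sellers receive ps = 219 + 46 = 265; q' = 644 − 2·219 = 206.
The subsidy expands output by 206 − 526/3 = 92/3 past the efficient level; on those units the gap between marginal cost and willingness to pay runs from 0 up to 46.
DWL = ½ × 46 × 92/3 = 2116/3.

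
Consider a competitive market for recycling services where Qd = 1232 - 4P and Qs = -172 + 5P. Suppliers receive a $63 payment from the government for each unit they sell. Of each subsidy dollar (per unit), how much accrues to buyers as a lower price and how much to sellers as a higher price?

Pre-subsidy: 1232 - 4P = -172 + 5P gives P* = 156, Q* = 608.
With the subsidy, sellers receive Ps = Pb + 63 for each unit, where Pb is the price buyers pay.
Supply in terms of Pb becomes Qs = -172 + 5(Pb + 63) = 143 + 5Pb. Setting this equal to demand: 1232 - 4Pb = 143 + 5Pb, so Pb = 121.
Sellers receive Ps = 121 + 63 = 184; Q' = 1232 − 4·121 = 748.
Buyers' price falls by P* − Pb = 156 − 121 = 35; sellers' price rises by Ps − P* = 184 − 156 = 28.

Buyers gain $35 per unit; sellers gain $28 per unit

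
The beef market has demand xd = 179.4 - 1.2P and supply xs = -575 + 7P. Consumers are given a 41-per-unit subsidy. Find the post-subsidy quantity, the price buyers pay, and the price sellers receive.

Pre-subsidy: 179.4 - 1.2P = -575 + 7P gives P* = 92, x* = 69.
With the rebate, buyers effectively pay Pb = Ps − 41, where Ps is the price sellers receive.
Demand in terms of Ps becomes xd = 179.4 − 1.2(Ps − 41) = 228.6 - 1.2Ps. Setting this equal to supply: 228.6 - 1.2Ps = -575 + 7Ps, so Ps = 98.
Buyers pay Pb = 98 − 41 = 57; x' = -575 + 7·98 = 111.

x' = 111; buyers pay 57; sellers receive 98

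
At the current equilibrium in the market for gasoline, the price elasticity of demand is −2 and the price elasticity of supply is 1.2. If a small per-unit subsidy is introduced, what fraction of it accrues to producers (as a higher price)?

Producer share = 0.625

For a small subsidy around the equilibrium, the benefit split depends on the relative slopes, which at a point are proportional to the elasticities.
Buyer share = εs/(εs + |εd|) = 1.2/(1.2 + 2) = 0.375; seller share = |εd|/(εs + |εd|) = 0.625.
So producers capture 0.625 of the subsidy.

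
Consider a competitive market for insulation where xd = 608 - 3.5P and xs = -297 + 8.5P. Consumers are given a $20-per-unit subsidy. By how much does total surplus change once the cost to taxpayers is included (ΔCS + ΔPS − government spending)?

Net change in total surplus = -2975/6

Pre-subsidy: 608 - 3.5P = -297 + 8.5P gives P* = 905/12, x* = 8257/24.
With the rebate, buyers effectively pay Pb = Ps − 20, where Ps is the price sellers receive.
Demand in terms of Ps becomes xd = 608 − 3.5(Ps − 20) = 678 - 3.5Ps. Setting this equal to supply: 678 - 3.5Ps = -297 + 8.5Ps, so Ps = 81.25.
Buyers pay Pb = 81.25 − 20 = 61.25; x' = -297 + 8.5·81.25 = 393.625.
ΔCS = ½(8257/24 + 393.625)(905/12 − 61.25) = 188105/36; ΔPS = ½(8257/24 + 393.625)(81.25 − 905/12) = 77455/36.
Government spending = 20 × 393.625 = 7872.5.
Net change = 188105/36 + 77455/36 − 7872.5 = -2975/6. The loss equals the DWL triangle ½·20·595/12.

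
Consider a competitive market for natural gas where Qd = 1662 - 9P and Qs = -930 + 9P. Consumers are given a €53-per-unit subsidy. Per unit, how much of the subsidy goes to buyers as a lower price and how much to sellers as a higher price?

Pre-subsidy: 1662 - 9P = -930 + 9P gives P* = 144, Q* = 366.
With the rebate, buyers effectively pay Pb = Ps − 53, where Ps is the price sellers receive.
Demand in terms of Ps becomes Qd = 1662 − 9(Ps − 53) = 2139 - 9Ps. Setting this equal to supply: 2139 - 9Ps = -930 + 9Ps, so Ps = 170.5.
Buyers pay Pb = 170.5 − 53 = 117.5; Q' = -930 + 9·170.5 = 604.5.
Buyers' price falls by P* − Pb = 144 − 117.5 = 26.5; sellers' price rises by Ps − P* = 170.5 − 144 = 26.5.

Buyers gain €26.5 per unit; sellers gain €26.5 per unit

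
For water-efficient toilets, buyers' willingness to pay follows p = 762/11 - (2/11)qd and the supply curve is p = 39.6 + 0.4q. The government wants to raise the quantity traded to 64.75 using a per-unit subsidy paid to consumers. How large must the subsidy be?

Required subsidy s = 8 per unit

At q = 64.75, from the demand curve buyers pay pb = 762/11 − (2/11)·64.75 = 57.5; from the supply curve sellers need ps = 39.6 + 0.4·64.75 = 65.5.
The subsidy must fill the gap: s = ps − pb = 65.5 − 57.5 = 8.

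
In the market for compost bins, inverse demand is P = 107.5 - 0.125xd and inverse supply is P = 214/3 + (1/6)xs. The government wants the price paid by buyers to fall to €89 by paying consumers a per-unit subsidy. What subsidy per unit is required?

At a buyer price of 89, quantity demanded is 860 − 8·89 = 148.
Sellers supply 148 only when they receive Ps = 214/3 + (1/6)·148 = 96.
s = Ps − Pb = 96 − 89 = 7.

Required subsidy s = €7 per unit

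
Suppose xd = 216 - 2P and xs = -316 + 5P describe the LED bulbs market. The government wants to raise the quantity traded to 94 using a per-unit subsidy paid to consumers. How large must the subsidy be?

Required subsidy s = 21 per unit

At x = 94, invert demand for the buyer price: Pb = (216 − 94)/2 = 61; invert supply for the seller price: Ps = (94 − (-316))/5 = 82.
The subsidy must fill the gap: s = Ps − Pb = 82 − 61 = 21.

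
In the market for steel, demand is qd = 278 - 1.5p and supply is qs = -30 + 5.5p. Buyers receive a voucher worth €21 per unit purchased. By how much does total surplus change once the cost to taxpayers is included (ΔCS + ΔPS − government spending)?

Net change in total surplus = -€259.875

Pre-subsidy: 278 - 1.5p = -30 + 5.5p gives p* = 44, q* = 212.
With the rebate, buyers effectively pay pb = ps − 21, where ps is the price sellers receive.
Demand in terms of ps becomes qd = 278 − 1.5(ps − 21) = 309.5 - 1.5ps. Setting this equal to supply: 309.5 - 1.5ps = -30 + 5.5ps, so ps = 48.5.
Buyers pay pb = 48.5 − 21 = 27.5; q' = -30 + 5.5·48.5 = 236.75.
ΔCS = ½(212 + 236.75)(44 − 27.5) = 3702.1875; ΔPS = ½(212 + 236.75)(48.5 − 44) = 1009.6875.
Government spending = 21 × 236.75 = 4971.75.
Net change = 3702.1875 + 1009.6875 − 4971.75 = -259.875. The loss equals the DWL triangle ½·21·24.75.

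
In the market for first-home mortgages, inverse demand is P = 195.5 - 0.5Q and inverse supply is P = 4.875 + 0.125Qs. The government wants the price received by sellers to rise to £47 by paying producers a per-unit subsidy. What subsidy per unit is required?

Required subsidy s = £20 per unit

At a seller price of 47, quantity supplied is -39 + 8·47 = 337.
Buyers absorb 337 only when they pay Pb = 195.5 − 0.5·337 = 27.
s = Ps − Pb = 47 − 27 = 20.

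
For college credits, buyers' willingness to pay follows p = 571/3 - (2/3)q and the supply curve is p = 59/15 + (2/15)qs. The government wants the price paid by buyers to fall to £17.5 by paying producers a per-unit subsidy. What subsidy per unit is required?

Required subsidy s = £21 per unit

At a buyer price of 17.5, quantity demanded is 285.5 − 1.5·17.5 = 259.25.
Sellers supply 259.25 only when they receive ps = 59/15 + (2/15)·259.25 = 38.5.
s = ps − pb = 38.5 − 17.5 = 21.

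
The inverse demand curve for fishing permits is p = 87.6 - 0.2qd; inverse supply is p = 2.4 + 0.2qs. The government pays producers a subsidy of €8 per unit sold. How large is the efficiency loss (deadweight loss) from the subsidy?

Deadweight loss = €80

Pre-subsidy: 87.6 - 0.2q = 2.4 + 0.2q gives q* = 213 and p* = 45.
With the subsidy, sellers receive ps = pb + 8 for each unit, where pb is the price buyers pay.
On the curves, pb = 87.6 - 0.2q and ps = 2.4 + 0.2q; the wedge ps − pb = 8 gives 2.4 + 0.2q − (87.6 - 0.2q) = 8, so q' = 233.
Then pb = 87.6 − 0.2·233 = 41 and ps = 2.4 + 0.2·233 = 49.
The subsidy expands output by 233 − 213 = 20 past the efficient level; on those units the gap between marginal cost and willingness to pay runs from 0 up to 8.
DWL = ½ × 8 × 20 = 80.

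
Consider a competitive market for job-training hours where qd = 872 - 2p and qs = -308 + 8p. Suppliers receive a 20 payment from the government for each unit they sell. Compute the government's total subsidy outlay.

Pre-subsidy: 872 - 2p = -308 + 8p gives p* = 118, q* = 636.
With the subsidy, sellers receive ps = pb + 20 for each unit, where pb is the price buyers pay.
Supply in terms of pb becomes qs = -308 + 8(pb + 20) = -148 + 8pb. Setting this equal to demand: 872 - 2pb = -148 + 8pb, so pb = 102.
Sellers receive ps = 102 + 20 = 122; q' = 872 − 2·102 = 668.
Government outlay = subsidy × quantity = 20 × 668 = 13360.

Government cost = 13360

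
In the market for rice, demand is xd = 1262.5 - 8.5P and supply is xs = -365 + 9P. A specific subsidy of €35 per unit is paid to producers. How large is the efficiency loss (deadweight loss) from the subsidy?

Deadweight loss = €2677.5

Pre-subsidy: 1262.5 - 8.5P = -365 + 9P gives P* = 93, x* = 472.
With the subsidy, sellers receive Ps = Pb + 35 for each unit, where Pb is the price buyers pay.
Supply in terms of Pb becomes xs = -365 + 9(Pb + 35) = -50 + 9Pb. Setting this equal to demand: 1262.5 - 8.5Pb = -50 + 9Pb, so Pb = 75.
Sellers receive Ps = 75 + 35 = 110; x' = 1262.5 − 8.5·75 = 625.
The subsidy expands output by 625 − 472 = 153 past the efficient level; on those units the gap between marginal cost and willingness to pay runs from 0 up to 35.
DWL = ½ × 35 × 153 = 2677.5.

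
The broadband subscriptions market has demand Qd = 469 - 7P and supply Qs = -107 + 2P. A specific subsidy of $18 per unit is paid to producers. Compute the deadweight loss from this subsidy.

Pre-subsidy: 469 - 7P = -107 + 2P gives P* = 64, Q* = 21.
With the subsidy, sellers receive Ps = Pb + 18 for each unit, where Pb is the price buyers pay.
Supply in terms of Pb becomes Qs = -107 + 2(Pb + 18) = -71 + 2Pb. Setting this equal to demand: 469 - 7Pb = -71 + 2Pb, so Pb = 60.
Sellers receive Ps = 60 + 18 = 78; Q' = 469 − 7·60 = 49.
The subsidy expands output by 49 − 21 = 28 past the efficient level; on those units the gap between marginal cost and willingness to pay runs from 0 up to 18.
DWL = ½ × 18 × 28 = 252.

Deadweight loss = $252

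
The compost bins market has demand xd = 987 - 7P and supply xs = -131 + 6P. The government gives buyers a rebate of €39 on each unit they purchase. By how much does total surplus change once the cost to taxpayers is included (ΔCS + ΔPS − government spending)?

Pre-subsidy: 987 - 7P = -131 + 6P gives P* = 86, x* = 385.
With the rebate, buyers effectively pay Pb = Ps − 39, where Ps is the price sellers receive.
Demand in terms of Ps becomes xd = 987 − 7(Ps − 39) = 1260 - 7Ps. Setting this equal to supply: 1260 - 7Ps = -131 + 6Ps, so Ps = 107.
Buyers pay Pb = 107 − 39 = 68; x' = -131 + 6·107 = 511.
ΔCS = ½(385 + 511)(86 − 68) = 8064; ΔPS = ½(385 + 511)(107 − 86) = 9408.
Government spending = 39 × 511 = 19929.
Net change = 8064 + 9408 − 19929 = -2457. The loss equals the DWL triangle ½·39·126.

Net change in total surplus = -€2457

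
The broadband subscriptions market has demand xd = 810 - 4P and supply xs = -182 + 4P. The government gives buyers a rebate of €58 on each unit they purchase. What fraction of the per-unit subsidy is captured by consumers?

Consumer share = 0.5

Pre-subsidy: 810 - 4P = -182 + 4P gives P* = 124, x* = 314.
With the rebate, buyers effectively pay Pb = Ps − 58, where Ps is the price sellers receive.
Demand in terms of Ps becomes xd = 810 − 4(Ps − 58) = 1042 - 4Ps. Setting this equal to supply: 1042 - 4Ps = -182 + 4Ps, so Ps = 153.
Buyers pay Pb = 153 − 58 = 95; x' = -182 + 4·153 = 430.
Buyers' price falls by P* − Pb = 124 − 95 = 29; sellers' price rises by Ps − P* = 153 − 124 = 29.
So consumers capture 29/58 = 0.5 of each unit of subsidy.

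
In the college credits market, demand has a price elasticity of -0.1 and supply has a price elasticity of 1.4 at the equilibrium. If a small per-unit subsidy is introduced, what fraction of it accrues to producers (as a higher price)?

Producer share = 1/15

For a small subsidy around the equilibrium, the benefit split depends on the relative slopes, which at a point are proportional to the elasticities.
Buyer share = εs/(εs + |εd|) = 1.4/(1.4 + 0.1) = 14/15; seller share = |εd|/(εs + |εd|) = 1/15.
So producers capture 1/15 of the subsidy.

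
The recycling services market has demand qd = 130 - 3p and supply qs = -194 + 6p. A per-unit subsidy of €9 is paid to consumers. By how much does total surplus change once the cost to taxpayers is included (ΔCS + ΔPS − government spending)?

Pre-subsidy: 130 - 3p = -194 + 6p gives p* = 36, q* = 22.
With the rebate, buyers effectively pay pb = ps − 9, where ps is the price sellers receive.
Demand in terms of ps becomes qd = 130 − 3(ps − 9) = 157 - 3ps. Setting this equal to supply: 157 - 3ps = -194 + 6ps, so ps = 39.
Buyers pay pb = 39 − 9 = 30; q' = -194 + 6·39 = 40.
ΔCS = ½(22 + 40)(36 − 30) = 186; ΔPS = ½(22 + 40)(39 − 36) = 93.
Government spending = 9 × 40 = 360.
Net change = 186 + 93 − 360 = -81. The loss equals the DWL triangle ½·9·18.

Net change in total surplus = -€81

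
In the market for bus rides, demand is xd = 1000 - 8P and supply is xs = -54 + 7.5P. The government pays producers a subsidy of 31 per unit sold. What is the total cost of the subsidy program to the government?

Pre-subsidy: 1000 - 8P = -54 + 7.5P gives P* = 68, x* = 456.
With the subsidy, sellers receive Ps = Pb + 31 for each unit, where Pb is the price buyers pay.
Supply in terms of Pb becomes xs = -54 + 7.5(Pb + 31) = 178.5 + 7.5Pb. Setting this equal to demand: 1000 - 8Pb = 178.5 + 7.5Pb, so Pb = 53.
Sellers receive Ps = 53 + 31 = 84; x' = 1000 − 8·53 = 576.
Government outlay = subsidy × quantity = 31 × 576 = 17856.

Government cost = 17856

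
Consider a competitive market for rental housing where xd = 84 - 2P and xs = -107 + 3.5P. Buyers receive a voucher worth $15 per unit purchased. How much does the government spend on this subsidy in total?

Government cost = 5550/11

Pre-subsidy: 84 - 2P = -107 + 3.5P gives P* = 382/11, x* = 160/11.
With the rebate, buyers effectively pay Pb = Ps − 15, where Ps is the price sellers receive.
Demand in terms of Ps becomes xd = 84 − 2(Ps − 15) = 114 - 2Ps. Setting this equal to supply: 114 - 2Ps = -107 + 3.5Ps, so Ps = 442/11.
Buyers pay Pb = 442/11 − 15 = 277/11; x' = -107 + 3.5·(442/11) = 370/11.
Government outlay = subsidy × quantity = 15 × 370/11 = 5550/11.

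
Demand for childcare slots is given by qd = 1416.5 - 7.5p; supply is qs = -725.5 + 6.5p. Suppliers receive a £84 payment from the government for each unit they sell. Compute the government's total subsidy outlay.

Pre-subsidy: 1416.5 - 7.5p = -725.5 + 6.5p gives p* = 153, q* = 269.
With the subsidy, sellers receive ps = pb + 84 for each unit, where pb is the price buyers pay.
Supply in terms of pb becomes qs = -725.5 + 6.5(pb + 84) = -179.5 + 6.5pb. Setting this equal to demand: 1416.5 - 7.5pb = -179.5 + 6.5pb, so pb = 114.
Sellers receive ps = 114 + 84 = 198; q' = 1416.5 − 7.5·114 = 561.5.
Government outlay = subsidy × quantity = 84 × 561.5 = 47166.

Government cost = £47166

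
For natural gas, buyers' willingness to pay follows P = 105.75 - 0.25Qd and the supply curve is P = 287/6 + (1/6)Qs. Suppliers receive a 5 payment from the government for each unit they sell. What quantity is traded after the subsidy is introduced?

Q' = 151

Pre-subsidy: 105.75 - 0.25Q = 287/6 + (1/6)Q gives Q* = 139 and P* = 71.
With the subsidy, sellers receive Ps = Pb + 5 for each unit, where Pb is the price buyers pay.
On the curves, Pb = 105.75 - 0.25Q and Ps = 287/6 + (1/6)Q; the wedge Ps − Pb = 5 gives 287/6 + (1/6)Q − (105.75 - 0.25Q) = 5, so Q' = 151.
Then Pb = 105.75 − 0.25·151 = 68 and Ps = 287/6 + (1/6)·151 = 73.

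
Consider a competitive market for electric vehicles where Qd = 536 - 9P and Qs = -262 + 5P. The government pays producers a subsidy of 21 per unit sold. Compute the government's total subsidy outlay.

Pre-subsidy: 536 - 9P = -262 + 5P gives P* = 57, Q* = 23.
With the subsidy, sellers receive Ps = Pb + 21 for each unit, where Pb is the price buyers pay.
Supply in terms of Pb becomes Qs = -262 + 5(Pb + 21) = -157 + 5Pb. Setting this equal to demand: 536 - 9Pb = -157 + 5Pb, so Pb = 49.5.
Sellers receive Ps = 49.5 + 21 = 70.5; Q' = 536 − 9·49.5 = 90.5.
Government outlay = subsidy × quantity = 21 × 90.5 = 1900.5.

Government cost = 1900.5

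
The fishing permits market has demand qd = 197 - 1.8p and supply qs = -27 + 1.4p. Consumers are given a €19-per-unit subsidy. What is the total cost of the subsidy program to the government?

Pre-subsidy: 197 - 1.8p = -27 + 1.4p gives p* = 70, q* = 71.
With the rebate, buyers effectively pay pb = ps − 19, where ps is the price sellers receive.
Demand in terms of ps becomes qd = 197 − 1.8(ps − 19) = 231.2 - 1.8ps. Setting this equal to supply: 231.2 - 1.8ps = -27 + 1.4ps, so ps = 80.6875.
Buyers pay pb = 80.6875 − 19 = 61.6875; q' = -27 + 1.4·80.6875 = 85.9625.
Government outlay = subsidy × quantity = 19 × 85.9625 = 1633.2875.

Government cost = €1633.2875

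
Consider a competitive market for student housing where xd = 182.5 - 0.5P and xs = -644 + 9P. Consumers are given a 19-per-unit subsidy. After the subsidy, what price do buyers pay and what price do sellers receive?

Buyers pay 69; sellers receive 88

Pre-subsidy: 182.5 - 0.5P = -644 + 9P gives P* = 87, x* = 139.
With the rebate, buyers effectively pay Pb = Ps − 19, where Ps is the price sellers receive.
Demand in terms of Ps becomes xd = 182.5 − 0.5(Ps − 19) = 192 - 0.5Ps. Setting this equal to supply: 192 - 0.5Ps = -644 + 9Ps, so Ps = 88.
Buyers pay Pb = 88 − 19 = 69; x' = -644 + 9·88 = 148.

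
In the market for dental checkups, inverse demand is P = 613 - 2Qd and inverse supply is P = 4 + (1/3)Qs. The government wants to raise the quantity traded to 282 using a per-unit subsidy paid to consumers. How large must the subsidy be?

Required subsidy s = 49 per unit

At Q = 282, from the demand curve buyers pay Pb = 613 − 2·282 = 49; from the supply curve sellers need Ps = 4 + (1/3)·282 = 98.
The subsidy must fill the gap: s = Ps − Pb = 98 − 49 = 49.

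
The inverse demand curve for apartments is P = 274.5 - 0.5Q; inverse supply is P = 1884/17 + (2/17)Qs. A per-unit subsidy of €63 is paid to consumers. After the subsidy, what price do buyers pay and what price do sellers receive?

Buyers pay €91; sellers receive €154

Pre-subsidy: 274.5 - 0.5Q = 1884/17 + (2/17)Q gives Q* = 265 and P* = 142.
With the rebate, buyers effectively pay Pb = Ps − 63, where Ps is the price sellers receive.
On the curves, Pb = 274.5 - 0.5Q and Ps = 1884/17 + (2/17)Q; the wedge Ps − Pb = 63 gives 1884/17 + (2/17)Q − (274.5 - 0.5Q) = 63, so Q' = 367.
Then Pb = 274.5 − 0.5·367 = 91 and Ps = 1884/17 + (2/17)·367 = 154.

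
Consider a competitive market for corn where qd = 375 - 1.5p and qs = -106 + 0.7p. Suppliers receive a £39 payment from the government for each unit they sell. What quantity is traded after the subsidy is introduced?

Pre-subsidy: 375 - 1.5p = -106 + 0.7p gives p* = 2405/11, q* = 1035/22.
With the subsidy, sellers receive ps = pb + 39 for each unit, where pb is the price buyers pay.
Supply in terms of pb becomes qs = -106 + 0.7(pb + 39) = -78.7 + 0.7pb. Setting this equal to demand: 375 - 1.5pb = -78.7 + 0.7pb, so pb = 4537/22.
Sellers receive ps = 4537/22 + 39 = 5395/22; q' = 375 − 1.5·(4537/22) = 2889/44.

q' = 2889/44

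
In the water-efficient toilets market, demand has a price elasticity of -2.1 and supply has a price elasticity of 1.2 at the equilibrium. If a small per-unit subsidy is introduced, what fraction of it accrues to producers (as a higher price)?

For a small subsidy around the equilibrium, the benefit split depends on the relative slopes, which at a point are proportional to the elasticities.
Buyer share = εs/(εs + |εd|) = 1.2/(1.2 + 2.1) = 4/11; seller share = |εd|/(εs + |εd|) = 7/11.
So producers capture 7/11 of the subsidy.

Producer share = 7/11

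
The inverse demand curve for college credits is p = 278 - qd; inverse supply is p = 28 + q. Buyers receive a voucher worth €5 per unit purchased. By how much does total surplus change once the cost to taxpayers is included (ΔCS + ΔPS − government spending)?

Pre-subsidy: 278 - q = 28 + q gives q* = 125 and p* = 153.
With the rebate, buyers effectively pay pb = ps − 5, where ps is the price sellers receive.
On the curves, pb = 278 - q and ps = 28 + q; the wedge ps − pb = 5 gives 28 + q − (278 - q) = 5, so q' = 127.5.
Then pb = 278 − 1·127.5 = 150.5 and ps = 28 + 1·127.5 = 155.5.
ΔCS = ½(125 + 127.5)(153 − 150.5) = 315.625; ΔPS = ½(125 + 127.5)(155.5 − 153) = 315.625.
Government spending = 5 × 127.5 = 637.5.
Net change = 315.625 + 315.625 − 637.5 = -6.25. The loss equals the DWL triangle ½·5·2.5.

Net change in total surplus = -€6.25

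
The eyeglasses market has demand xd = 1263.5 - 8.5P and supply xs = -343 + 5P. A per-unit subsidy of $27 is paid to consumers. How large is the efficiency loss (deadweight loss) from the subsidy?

Pre-subsidy: 1263.5 - 8.5P = -343 + 5P gives P* = 119, x* = 252.
With the rebate, buyers effectively pay Pb = Ps − 27, where Ps is the price sellers receive.
Demand in terms of Ps becomes xd = 1263.5 − 8.5(Ps − 27) = 1493 - 8.5Ps. Setting this equal to supply: 1493 - 8.5Ps = -343 + 5Ps, so Ps = 136.
Buyers pay Pb = 136 − 27 = 109; x' = -343 + 5·136 = 337.
The subsidy expands output by 337 − 252 = 85 past the efficient level; on those units the gap between marginal cost and willingness to pay runs from 0 up to 27.
DWL = ½ × 27 × 85 = 1147.5.

Deadweight loss = $1147.5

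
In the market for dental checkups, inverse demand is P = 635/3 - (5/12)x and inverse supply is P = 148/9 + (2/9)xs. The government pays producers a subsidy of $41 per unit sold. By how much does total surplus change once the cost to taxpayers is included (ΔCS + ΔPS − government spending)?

Pre-subsidy: 635/3 - (5/12)x = 148/9 + (2/9)x gives x* = 7028/23 and P* = 1940/23.
With the subsidy, sellers receive Ps = Pb + 41 for each unit, where Pb is the price buyers pay.
On the curves, Pb = 635/3 - (5/12)x and Ps = 148/9 + (2/9)x; the wedge Ps − Pb = 41 gives 148/9 + (2/9)x − (635/3 - (5/12)x) = 41, so x' = 8504/23.
Then Pb = 635/3 − (5/12)·(8504/23) = 1325/23 and Ps = 148/9 + (2/9)·(8504/23) = 2268/23.
ΔCS = ½(7028/23 + 8504/23)(1940/23 − 1325/23) = 4776090/529; ΔPS = ½(7028/23 + 8504/23)(2268/23 − 1940/23) = 2547248/529.
Government spending = 41 × 8504/23 = 348664/23.
Net change = 4776090/529 + 2547248/529 − 348664/23 = -30258/23. The loss equals the DWL triangle ½·41·1476/23.

Net change in total surplus = -30258/23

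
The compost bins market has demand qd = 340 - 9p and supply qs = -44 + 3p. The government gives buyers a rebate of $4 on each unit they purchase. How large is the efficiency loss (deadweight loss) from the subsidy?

Pre-subsidy: 340 - 9p = -44 + 3p gives p* = 32, q* = 52.
With the rebate, buyers effectively pay pb = ps − 4, where ps is the price sellers receive.
Demand in terms of ps becomes qd = 340 − 9(ps − 4) = 376 - 9ps. Setting this equal to supply: 376 - 9ps = -44 + 3ps, so ps = 35.
Buyers pay pb = 35 − 4 = 31; q' = -44 + 3·35 = 61.
The subsidy expands output by 61 − 52 = 9 past the efficient level; on those units the gap between marginal cost and willingness to pay runs from 0 up to 4.
DWL = ½ × 4 × 9 = 18.

Deadweight loss = $18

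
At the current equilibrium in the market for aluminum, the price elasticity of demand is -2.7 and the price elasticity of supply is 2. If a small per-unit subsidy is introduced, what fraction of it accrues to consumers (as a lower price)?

Consumer share = 20/47

For a small subsidy around the equilibrium, the benefit split depends on the relative slopes, which at a point are proportional to the elasticities.
Buyer share = εs/(εs + |εd|) = 2/(2 + 2.7) = 20/47; seller share = |εd|/(εs + |εd|) = 27/47.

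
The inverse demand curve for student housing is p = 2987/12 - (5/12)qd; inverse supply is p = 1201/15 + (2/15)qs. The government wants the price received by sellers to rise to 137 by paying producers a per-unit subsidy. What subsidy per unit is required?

At a seller price of 137, quantity supplied is -600.5 + 7.5·137 = 427.
Buyers absorb 427 only when they pay pb = 2987/12 − (5/12)·427 = 71.
s = ps − pb = 137 − 71 = 66.

Required subsidy s = 66 per unit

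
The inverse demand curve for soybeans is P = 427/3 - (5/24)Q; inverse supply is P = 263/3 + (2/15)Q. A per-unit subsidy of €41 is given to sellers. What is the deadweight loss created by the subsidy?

Pre-subsidy: 427/3 - (5/24)Q = 263/3 + (2/15)Q gives Q* = 160 and P* = 109.
With the subsidy, sellers receive Ps = Pb + 41 for each unit, where Pb is the price buyers pay.
On the curves, Pb = 427/3 - (5/24)Q and Ps = 263/3 + (2/15)Q; the wedge Ps − Pb = 41 gives 263/3 + (2/15)Q − (427/3 - (5/24)Q) = 41, so Q' = 280.
Then Pb = 427/3 − (5/24)·280 = 84 and Ps = 263/3 + (2/15)·280 = 125.
The subsidy expands output by 280 − 160 = 120 past the efficient level; on those units the gap between marginal cost and willingness to pay runs from 0 up to 41.
DWL = ½ × 41 × 120 = 2460.

Deadweight loss = €2460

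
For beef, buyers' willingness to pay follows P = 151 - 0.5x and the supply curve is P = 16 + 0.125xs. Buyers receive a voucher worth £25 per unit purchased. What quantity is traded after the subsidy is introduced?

Pre-subsidy: 151 - 0.5x = 16 + 0.125x gives x* = 216 and P* = 43.
With the rebate, buyers effectively pay Pb = Ps − 25, where Ps is the price sellers receive.
On the curves, Pb = 151 - 0.5x and Ps = 16 + 0.125x; the wedge Ps − Pb = 25 gives 16 + 0.125x − (151 - 0.5x) = 25, so x' = 256.
Then Pb = 151 − 0.5·256 = 23 and Ps = 16 + 0.125·256 = 48.

x' = 256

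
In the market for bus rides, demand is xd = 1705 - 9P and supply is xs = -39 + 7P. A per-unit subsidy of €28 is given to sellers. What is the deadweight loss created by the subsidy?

Pre-subsidy: 1705 - 9P = -39 + 7P gives P* = 109, x* = 724.
With the subsidy, sellers receive Ps = Pb + 28 for each unit, where Pb is the price buyers pay.
Supply in terms of Pb becomes xs = -39 + 7(Pb + 28) = 157 + 7Pb. Setting this equal to demand: 1705 - 9Pb = 157 + 7Pb, so Pb = 96.75.
Sellers receive Ps = 96.75 + 28 = 124.75; x' = 1705 − 9·96.75 = 834.25.
The subsidy expands output by 834.25 − 724 = 110.25 past the efficient level; on those units the gap between marginal cost and willingness to pay runs from 0 up to 28.
DWL = ½ × 28 × 110.25 = 1543.5.

Deadweight loss = €1543.5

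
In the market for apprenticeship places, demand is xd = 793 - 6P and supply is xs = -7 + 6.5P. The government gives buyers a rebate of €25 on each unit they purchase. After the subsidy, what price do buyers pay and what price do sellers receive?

Buyers pay €51; sellers receive €76

Pre-subsidy: 793 - 6P = -7 + 6.5P gives P* = 64, x* = 409.
With the rebate, buyers effectively pay Pb = Ps − 25, where Ps is the price sellers receive.
Demand in terms of Ps becomes xd = 793 − 6(Ps − 25) = 943 - 6Ps. Setting this equal to supply: 943 - 6Ps = -7 + 6.5Ps, so Ps = 76.
Buyers pay Pb = 76 − 25 = 51; x' = -7 + 6.5·76 = 487.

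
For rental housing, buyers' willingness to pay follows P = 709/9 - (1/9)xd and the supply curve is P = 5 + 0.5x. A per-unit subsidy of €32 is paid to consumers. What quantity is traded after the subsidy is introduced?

Pre-subsidy: 709/9 - (1/9)x = 5 + 0.5x gives x* = 1328/11 and P* = 719/11.
With the rebate, buyers effectively pay Pb = Ps − 32, where Ps is the price sellers receive.
On the curves, Pb = 709/9 - (1/9)x and Ps = 5 + 0.5x; the wedge Ps − Pb = 32 gives 5 + 0.5x − (709/9 - (1/9)x) = 32, so x' = 1904/11.
Then Pb = 709/9 − (1/9)·(1904/11) = 655/11 and Ps = 5 + 0.5·(1904/11) = 1007/11.

x' = 1904/11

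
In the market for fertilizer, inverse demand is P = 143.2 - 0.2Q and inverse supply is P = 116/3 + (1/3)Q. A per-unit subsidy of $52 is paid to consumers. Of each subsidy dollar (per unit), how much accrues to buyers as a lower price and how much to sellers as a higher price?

Pre-subsidy: 143.2 - 0.2Q = 116/3 + (1/3)Q gives Q* = 196 and P* = 104.
With the rebate, buyers effectively pay Pb = Ps − 52, where Ps is the price sellers receive.
On the curves, Pb = 143.2 - 0.2Q and Ps = 116/3 + (1/3)Q; the wedge Ps − Pb = 52 gives 116/3 + (1/3)Q − (143.2 - 0.2Q) = 52, so Q' = 293.5.
Then Pb = 143.2 − 0.2·293.5 = 84.5 and Ps = 116/3 + (1/3)·293.5 = 136.5.
Buyers' price falls by P* − Pb = 104 − 84.5 = 19.5; sellers' price rises by Ps − P* = 136.5 − 104 = 32.5.

Buyers gain $19.5 per unit; sellers gain $32.5 per unit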